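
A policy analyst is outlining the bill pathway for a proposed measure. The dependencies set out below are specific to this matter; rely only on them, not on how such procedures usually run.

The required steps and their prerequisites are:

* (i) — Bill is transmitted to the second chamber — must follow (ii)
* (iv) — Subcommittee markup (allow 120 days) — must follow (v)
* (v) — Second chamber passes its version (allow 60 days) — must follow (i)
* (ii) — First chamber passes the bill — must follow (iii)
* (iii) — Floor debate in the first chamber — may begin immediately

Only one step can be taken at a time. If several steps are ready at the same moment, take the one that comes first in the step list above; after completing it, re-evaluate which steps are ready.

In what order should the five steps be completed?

(iii), (ii), (i), (v), (iv)

(iii) has no prerequisites → (iii) first.
(ii) is the only step now ready → (ii).
(i) needed (ii), now all done → (i).
Next only (v) has its prerequisites met → (v).
(iv) needed (v), now all done → (iv).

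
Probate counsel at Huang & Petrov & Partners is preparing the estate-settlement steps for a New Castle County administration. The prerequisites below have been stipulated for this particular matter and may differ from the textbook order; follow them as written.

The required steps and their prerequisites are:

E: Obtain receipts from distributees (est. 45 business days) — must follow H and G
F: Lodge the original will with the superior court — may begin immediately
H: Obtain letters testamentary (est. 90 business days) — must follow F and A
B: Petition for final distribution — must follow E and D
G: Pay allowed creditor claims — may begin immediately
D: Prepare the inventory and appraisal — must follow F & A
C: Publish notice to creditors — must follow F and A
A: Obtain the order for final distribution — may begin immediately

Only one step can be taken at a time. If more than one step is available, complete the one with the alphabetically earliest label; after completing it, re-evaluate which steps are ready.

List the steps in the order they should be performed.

A, F, C, D, G, H, E, B

A, F and G have no prerequisites; A has the earlier label, so A is first.
F and G are both available; F has the earlier label → F.
Ready: C, D, G and H. C has the earlier label → C.
D, G and H are all available; D has the earlier label → D.
Now G and H have their prerequisites met. G has the earlier label, so G next.
H needed A and F, now all done → H.
E is the only step now ready → E.
Next only B has its prerequisites met → B.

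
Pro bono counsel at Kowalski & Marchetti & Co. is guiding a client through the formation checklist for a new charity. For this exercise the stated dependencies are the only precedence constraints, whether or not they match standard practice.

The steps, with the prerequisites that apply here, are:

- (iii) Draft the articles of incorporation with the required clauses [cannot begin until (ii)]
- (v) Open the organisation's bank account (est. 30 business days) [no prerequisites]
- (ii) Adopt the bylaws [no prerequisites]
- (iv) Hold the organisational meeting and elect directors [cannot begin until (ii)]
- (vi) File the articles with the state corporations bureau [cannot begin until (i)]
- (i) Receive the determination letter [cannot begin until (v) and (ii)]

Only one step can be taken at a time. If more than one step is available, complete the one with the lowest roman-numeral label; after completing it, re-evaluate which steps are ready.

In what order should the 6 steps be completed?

(ii), (iii), (iv), (v), (i), (vi)

Nothing is required for (ii) and (v). (ii) has the earlier label → (ii) first.
(iii), (iv) and (v) are all available; (iii) has the earlier label → (iii).
Ready: (iv) and (v). (iv) has the earlier label → (iv).
That leaves (v) as the only ready step → (v).
(i) needed (ii) and (v), now all done → (i).
(vi) is the only step now ready → (vi).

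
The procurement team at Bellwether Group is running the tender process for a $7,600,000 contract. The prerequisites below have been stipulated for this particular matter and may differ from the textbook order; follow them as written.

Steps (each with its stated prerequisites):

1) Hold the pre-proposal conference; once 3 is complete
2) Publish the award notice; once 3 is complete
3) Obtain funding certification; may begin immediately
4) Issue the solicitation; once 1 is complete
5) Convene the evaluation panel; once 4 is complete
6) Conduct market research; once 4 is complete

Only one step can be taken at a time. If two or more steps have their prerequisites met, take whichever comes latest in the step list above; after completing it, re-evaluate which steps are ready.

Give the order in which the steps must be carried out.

3, 2, 1, 4, 6, 5

Only 3 has no prerequisites, so it is first.
Ready: 2 and 1. 2 is listed later → 2.
1 needed 3, now all done → 1.
4 needed 1, now all done → 4.
6 and 5 are both available; 6 is listed later → 6.
Next only 5 has its prerequisites met → 5.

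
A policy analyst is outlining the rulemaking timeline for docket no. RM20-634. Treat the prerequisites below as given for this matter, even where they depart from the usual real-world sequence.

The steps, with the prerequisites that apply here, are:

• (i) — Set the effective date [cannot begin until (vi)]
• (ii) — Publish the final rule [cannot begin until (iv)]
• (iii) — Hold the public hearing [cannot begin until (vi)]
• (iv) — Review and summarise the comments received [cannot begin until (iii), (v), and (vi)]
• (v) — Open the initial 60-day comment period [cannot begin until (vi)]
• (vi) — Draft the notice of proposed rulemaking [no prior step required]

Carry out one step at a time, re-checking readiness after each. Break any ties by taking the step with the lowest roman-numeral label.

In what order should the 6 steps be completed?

Only (vi) has no prerequisites, so it is first.
Now (i), (iii) and (v) have their prerequisites met. (i) has the earlier label, so (i) next.
Now (iii) and (v) have their prerequisites met. (iii) has the earlier label, so (iii) next.
That leaves (v) as the only ready step → (v).
(iv) needed (iii), (v) and (vi), now all done → (iv).
(ii) is the only step now ready → (ii).

(vi), (i), (iii), (v), (iv), (ii)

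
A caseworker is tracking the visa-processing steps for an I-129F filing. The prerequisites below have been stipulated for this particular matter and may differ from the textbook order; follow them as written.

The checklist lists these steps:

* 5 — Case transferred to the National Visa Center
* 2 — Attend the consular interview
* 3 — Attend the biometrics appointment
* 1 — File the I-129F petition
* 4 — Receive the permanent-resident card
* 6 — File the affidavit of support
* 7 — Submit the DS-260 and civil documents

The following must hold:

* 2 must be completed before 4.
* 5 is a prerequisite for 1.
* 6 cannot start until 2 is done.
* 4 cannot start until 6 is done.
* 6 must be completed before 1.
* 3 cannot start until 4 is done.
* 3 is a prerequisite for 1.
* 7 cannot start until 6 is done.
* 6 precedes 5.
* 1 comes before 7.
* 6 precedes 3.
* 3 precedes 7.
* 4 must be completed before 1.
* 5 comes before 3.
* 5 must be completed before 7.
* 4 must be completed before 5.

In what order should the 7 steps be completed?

Only 2 has no prerequisites, so it is first.
6 needed 2, now all done → 6.
4 is the only step now ready → 4.
That leaves 5 as the only ready step → 5.
Next only 3 has its prerequisites met → 3.
That leaves 1 as the only ready step → 1.
7 needed 5, 3, 1 and 6, now all done → 7.

2, 6, 4, 5, 3, 1, 7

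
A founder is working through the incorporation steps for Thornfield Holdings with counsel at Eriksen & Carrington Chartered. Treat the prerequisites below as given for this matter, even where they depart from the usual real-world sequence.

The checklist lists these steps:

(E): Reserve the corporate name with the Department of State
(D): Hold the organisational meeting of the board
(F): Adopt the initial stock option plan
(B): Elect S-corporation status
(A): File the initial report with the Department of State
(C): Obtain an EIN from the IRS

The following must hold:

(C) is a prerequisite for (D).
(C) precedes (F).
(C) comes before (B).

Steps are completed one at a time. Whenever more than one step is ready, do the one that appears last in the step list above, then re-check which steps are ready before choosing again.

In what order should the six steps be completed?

Nothing is required for (C), (A) and (E). (C) is listed later → (C) first.
(B), (F) and (D) now also ready, so the ready set is {(A), (B), (F), (D), (E)}; (A) is listed later → (A).
Ready: (B), (F), (D) and (E). (B) is listed later → (B).
(F), (D) and (E) are all available; (F) is listed later → (F).
(D) and (E) are both available; (D) is listed later → (D).
Next only (E) has its prerequisites met → (E).

(C) (A) (B) (F) (D) (E)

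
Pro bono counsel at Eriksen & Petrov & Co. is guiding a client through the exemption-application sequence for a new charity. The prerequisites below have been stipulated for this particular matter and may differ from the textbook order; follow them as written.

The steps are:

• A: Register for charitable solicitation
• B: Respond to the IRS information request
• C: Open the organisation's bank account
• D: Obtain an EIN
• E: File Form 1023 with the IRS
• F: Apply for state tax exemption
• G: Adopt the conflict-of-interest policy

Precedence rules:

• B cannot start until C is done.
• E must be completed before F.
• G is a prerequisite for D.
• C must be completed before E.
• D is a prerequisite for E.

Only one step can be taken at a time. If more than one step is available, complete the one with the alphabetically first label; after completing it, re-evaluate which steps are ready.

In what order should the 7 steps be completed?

Nothing is required for A, C and G. A has the earlier label → A first.
C and G are both available; C has the earlier label → C.
B now also ready, so the ready set is {B, G}; B has the earlier label → B.
Next only G has its prerequisites met → G.
That leaves D as the only ready step → D.
E is the only step now ready → E.
F needed E, now all done → F.

A → C → B → G → D → E → F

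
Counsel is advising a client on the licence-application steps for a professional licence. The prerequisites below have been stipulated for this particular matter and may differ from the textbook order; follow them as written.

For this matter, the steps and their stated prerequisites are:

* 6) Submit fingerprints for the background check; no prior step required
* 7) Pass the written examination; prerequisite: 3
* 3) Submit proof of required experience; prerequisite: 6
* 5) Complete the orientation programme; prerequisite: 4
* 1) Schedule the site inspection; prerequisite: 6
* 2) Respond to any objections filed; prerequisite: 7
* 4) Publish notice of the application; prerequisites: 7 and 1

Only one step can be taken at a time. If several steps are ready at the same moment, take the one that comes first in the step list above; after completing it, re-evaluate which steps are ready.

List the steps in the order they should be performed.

6, 3, 7, 1, 2, 4, 5

6 has no prerequisites → 6 first.
Ready: 3 and 1. 3 is listed earlier → 3.
7 now also ready, so the ready set is {7, 1}; 7 is listed earlier → 7.
2 now also ready, so the ready set is {1, 2}; 1 is listed earlier → 1.
2 and 4 are both available; 2 is listed earlier → 2.
Next only 4 has its prerequisites met → 4.
5 needed 4, now all done → 5.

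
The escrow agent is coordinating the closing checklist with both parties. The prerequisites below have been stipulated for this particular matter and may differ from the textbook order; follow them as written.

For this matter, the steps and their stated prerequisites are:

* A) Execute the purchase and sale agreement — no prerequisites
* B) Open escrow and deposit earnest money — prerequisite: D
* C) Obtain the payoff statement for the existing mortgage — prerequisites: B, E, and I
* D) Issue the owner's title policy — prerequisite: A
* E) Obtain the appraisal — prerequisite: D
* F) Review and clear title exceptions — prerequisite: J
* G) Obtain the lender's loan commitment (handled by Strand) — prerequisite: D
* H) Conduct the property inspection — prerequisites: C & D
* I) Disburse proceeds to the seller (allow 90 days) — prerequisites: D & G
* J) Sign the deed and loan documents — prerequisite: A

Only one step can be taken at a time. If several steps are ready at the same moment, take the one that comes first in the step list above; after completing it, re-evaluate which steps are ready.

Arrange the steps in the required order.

A D B E G I C H J F

A is the only step with nothing outstanding, so it goes first.
D and J are both available; D is listed earlier → D.
B, E and G now also ready, so the ready set is {B, E, G, J}; B is listed earlier → B.
E, G and J are all available; E is listed earlier → E.
Ready: G and J. G is listed earlier → G.
I now also ready, so the ready set is {I, J}; I is listed earlier → I.
Now C and J have their prerequisites met. C is listed earlier, so C next.
H now also ready, so the ready set is {H, J}; H is listed earlier → H.
J needed A, now all done → J.
F needed J, now all done → F.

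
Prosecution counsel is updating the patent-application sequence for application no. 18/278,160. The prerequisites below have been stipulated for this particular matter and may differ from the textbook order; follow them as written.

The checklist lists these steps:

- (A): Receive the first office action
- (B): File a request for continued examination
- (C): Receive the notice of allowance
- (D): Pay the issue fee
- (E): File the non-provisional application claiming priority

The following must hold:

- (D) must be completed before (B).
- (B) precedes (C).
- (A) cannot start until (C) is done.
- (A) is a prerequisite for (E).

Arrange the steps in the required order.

(D) is the only step with nothing outstanding, so it goes first.
That leaves (B) as the only ready step → (B).
(C) needed (B), now all done → (C).
Next only (A) has its prerequisites met → (A).
(E) is the only step now ready → (E).

(D) (B) (C) (A) (E)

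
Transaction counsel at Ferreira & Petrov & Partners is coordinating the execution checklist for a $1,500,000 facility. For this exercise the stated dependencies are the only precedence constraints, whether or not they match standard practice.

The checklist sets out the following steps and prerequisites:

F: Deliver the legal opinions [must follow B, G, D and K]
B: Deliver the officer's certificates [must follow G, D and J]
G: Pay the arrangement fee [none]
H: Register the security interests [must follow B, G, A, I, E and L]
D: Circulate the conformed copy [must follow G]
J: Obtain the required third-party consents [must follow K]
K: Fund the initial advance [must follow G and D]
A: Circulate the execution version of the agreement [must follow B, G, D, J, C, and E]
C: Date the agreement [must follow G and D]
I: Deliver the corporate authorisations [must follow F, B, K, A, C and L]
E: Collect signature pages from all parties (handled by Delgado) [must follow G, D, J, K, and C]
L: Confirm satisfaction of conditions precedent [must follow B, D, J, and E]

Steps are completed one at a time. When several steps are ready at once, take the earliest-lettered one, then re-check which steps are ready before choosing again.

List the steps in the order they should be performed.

G is the only step with nothing outstanding, so it goes first.
That leaves D as the only ready step → D.
Ready: C and K. C has the earlier label → C.
Next only K has its prerequisites met → K.
J is the only step now ready → J.
Ready: B and E. B has the earlier label → B.
F now also ready, so the ready set is {E, F}; E has the earlier label → E.
A and L now also ready, so the ready set is {A, F, L}; A has the earlier label → A.
F and L are both available; F has the earlier label → F.
That leaves L as the only ready step → L.
I is the only step now ready → I.
H needed A, B, E, G, I and L, now all done → H.

G D C K J B E A F L I H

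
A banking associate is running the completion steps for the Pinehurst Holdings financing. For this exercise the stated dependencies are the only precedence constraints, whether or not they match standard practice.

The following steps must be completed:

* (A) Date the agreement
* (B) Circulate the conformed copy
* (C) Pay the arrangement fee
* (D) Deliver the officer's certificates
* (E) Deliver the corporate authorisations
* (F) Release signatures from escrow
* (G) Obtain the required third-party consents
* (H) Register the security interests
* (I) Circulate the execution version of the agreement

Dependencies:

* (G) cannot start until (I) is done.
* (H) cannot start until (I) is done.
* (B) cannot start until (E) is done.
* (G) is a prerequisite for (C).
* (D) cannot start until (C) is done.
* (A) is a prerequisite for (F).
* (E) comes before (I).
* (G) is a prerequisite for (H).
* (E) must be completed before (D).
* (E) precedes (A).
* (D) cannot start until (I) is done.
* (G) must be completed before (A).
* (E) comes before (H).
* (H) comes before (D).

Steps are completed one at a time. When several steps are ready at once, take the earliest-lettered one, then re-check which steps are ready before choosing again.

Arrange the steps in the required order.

(E), (B), (I), (G), (A), (C), (F), (H), (D)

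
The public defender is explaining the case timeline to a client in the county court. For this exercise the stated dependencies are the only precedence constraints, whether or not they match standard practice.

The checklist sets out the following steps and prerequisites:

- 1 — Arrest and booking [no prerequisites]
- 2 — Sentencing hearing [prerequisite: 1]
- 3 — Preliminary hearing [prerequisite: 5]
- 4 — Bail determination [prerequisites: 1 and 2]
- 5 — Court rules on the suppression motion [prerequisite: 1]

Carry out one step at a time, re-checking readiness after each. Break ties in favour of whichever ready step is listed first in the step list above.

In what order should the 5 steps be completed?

1, 2, 4, 5, 3

1 is the only step with nothing outstanding, so it goes first.
2 and 5 are both available; 2 is listed earlier → 2.
4 now also ready, so the ready set is {4, 5}; 4 is listed earlier → 4.
5 is the only step now ready → 5.
Next only 3 has its prerequisites met → 3.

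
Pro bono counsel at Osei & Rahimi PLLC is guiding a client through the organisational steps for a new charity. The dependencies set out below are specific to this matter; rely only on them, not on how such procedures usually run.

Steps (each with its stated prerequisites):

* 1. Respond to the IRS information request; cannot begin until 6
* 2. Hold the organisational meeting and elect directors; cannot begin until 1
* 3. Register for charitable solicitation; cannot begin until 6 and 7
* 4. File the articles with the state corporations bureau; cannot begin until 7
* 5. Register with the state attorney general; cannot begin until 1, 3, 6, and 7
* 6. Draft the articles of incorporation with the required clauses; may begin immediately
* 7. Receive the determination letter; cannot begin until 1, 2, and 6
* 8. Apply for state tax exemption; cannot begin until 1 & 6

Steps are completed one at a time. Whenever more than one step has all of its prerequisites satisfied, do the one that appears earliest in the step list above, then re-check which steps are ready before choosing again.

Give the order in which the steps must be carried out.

6 is the only step with nothing outstanding, so it goes first.
1 is the only step now ready → 1.
Now 2 and 8 have their prerequisites met. 2 is listed earlier, so 2 next.
7 now also ready, so the ready set is {7, 8}; 7 is listed earlier → 7.
3, 4 and 8 are all available; 3 is listed earlier → 3.
Ready: 4, 5 and 8. 4 is listed earlier → 4.
Now 5 and 8 have their prerequisites met. 5 is listed earlier, so 5 next.
Next only 8 has its prerequisites met → 8.

6, 1, 2, 7, 3, 4, 5, 8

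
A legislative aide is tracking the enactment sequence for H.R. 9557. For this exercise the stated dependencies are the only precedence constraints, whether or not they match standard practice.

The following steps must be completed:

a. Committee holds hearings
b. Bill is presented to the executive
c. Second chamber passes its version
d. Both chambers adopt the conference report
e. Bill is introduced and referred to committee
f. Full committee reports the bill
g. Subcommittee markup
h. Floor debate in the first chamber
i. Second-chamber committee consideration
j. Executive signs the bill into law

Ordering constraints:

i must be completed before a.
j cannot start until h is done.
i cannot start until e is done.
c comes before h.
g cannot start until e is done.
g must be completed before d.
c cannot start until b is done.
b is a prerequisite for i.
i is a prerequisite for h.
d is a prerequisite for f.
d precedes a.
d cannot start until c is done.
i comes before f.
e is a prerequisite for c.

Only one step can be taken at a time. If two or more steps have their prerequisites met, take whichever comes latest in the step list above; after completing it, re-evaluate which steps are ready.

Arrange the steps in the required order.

e and b have no prerequisites; e is listed later, so e is first.
g and b are both available; g is listed later → g.
Next only b has its prerequisites met → b.
Now i and c have their prerequisites met. i is listed later, so i next.
c is the only step now ready → c.
h and d are both available; h is listed later → h.
j and d are both available; j is listed later → j.
d needed g and c, now all done → d.
Now f and a have their prerequisites met. f is listed later, so f next.
a is the only step now ready → a.

e g b i c h j d f a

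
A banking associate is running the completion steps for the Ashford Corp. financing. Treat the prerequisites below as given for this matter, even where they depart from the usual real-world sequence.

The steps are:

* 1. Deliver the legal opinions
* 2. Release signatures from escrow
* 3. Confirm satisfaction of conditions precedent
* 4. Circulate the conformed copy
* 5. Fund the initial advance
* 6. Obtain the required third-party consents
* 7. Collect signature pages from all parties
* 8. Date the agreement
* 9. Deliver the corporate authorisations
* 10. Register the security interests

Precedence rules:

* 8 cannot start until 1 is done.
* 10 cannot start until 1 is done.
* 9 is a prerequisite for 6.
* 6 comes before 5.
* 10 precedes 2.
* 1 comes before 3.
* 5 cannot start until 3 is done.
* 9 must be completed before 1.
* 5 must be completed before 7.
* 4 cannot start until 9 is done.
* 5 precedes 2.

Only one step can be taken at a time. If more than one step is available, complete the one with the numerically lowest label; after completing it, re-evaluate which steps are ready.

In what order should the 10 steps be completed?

9 → 1 → 3 → 4 → 6 → 5 → 7 → 8 → 10 → 2

9 is the only step with nothing outstanding, so it goes first.
1, 4 and 6 are all available; 1 has the earlier label → 1.
Ready: 3, 4, 6, 8 and 10. 3 has the earlier label → 3.
Now 4, 6, 8 and 10 have their prerequisites met. 4 has the earlier label, so 4 next.
6, 8 and 10 are all available; 6 has the earlier label → 6.
5 now also ready, so the ready set is {5, 8, 10}; 5 has the earlier label → 5.
7, 8 and 10 are all available; 7 has the earlier label → 7.
8 and 10 are both available; 8 has the earlier label → 8.
10 needed 1, now all done → 10.
That leaves 2 as the only ready step → 2.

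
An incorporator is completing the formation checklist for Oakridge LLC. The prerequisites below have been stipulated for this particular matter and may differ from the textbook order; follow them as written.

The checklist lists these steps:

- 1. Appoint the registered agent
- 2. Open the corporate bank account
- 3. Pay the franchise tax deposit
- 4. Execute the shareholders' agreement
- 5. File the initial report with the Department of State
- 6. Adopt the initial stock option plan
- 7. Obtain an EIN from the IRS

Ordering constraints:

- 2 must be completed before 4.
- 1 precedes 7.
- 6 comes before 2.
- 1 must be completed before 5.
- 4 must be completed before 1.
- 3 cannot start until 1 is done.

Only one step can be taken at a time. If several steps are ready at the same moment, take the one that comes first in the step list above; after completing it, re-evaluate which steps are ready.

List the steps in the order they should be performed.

6 is the only step with nothing outstanding, so it goes first.
2 is the only step now ready → 2.
Next only 4 has its prerequisites met → 4.
1 is the only step now ready → 1.
3, 5 and 7 are all available; 3 is listed earlier → 3.
Ready: 5 and 7. 5 is listed earlier → 5.
That leaves 7 as the only ready step → 7.

6 → 2 → 4 → 1 → 3 → 5 → 7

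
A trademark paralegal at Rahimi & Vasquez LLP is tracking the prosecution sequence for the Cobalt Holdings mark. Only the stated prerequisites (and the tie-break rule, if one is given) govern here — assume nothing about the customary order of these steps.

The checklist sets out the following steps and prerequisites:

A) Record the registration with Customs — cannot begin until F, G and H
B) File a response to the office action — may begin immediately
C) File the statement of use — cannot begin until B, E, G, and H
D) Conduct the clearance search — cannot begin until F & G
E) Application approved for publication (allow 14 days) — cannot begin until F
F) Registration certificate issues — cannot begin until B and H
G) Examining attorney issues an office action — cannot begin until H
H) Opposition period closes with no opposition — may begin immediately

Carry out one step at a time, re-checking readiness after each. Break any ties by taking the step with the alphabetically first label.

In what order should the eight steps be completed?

B and H have no prerequisites; B has the earlier label, so B is first.
That leaves H as the only ready step → H.
F and G are both available; F has the earlier label → F.
Now E and G have their prerequisites met. E has the earlier label, so E next.
G needed H, now all done → G.
A, C and D are all available; A has the earlier label → A.
Now C and D have their prerequisites met. C has the earlier label, so C next.
That leaves D as the only ready step → D.

B → H → F → E → G → A → C → D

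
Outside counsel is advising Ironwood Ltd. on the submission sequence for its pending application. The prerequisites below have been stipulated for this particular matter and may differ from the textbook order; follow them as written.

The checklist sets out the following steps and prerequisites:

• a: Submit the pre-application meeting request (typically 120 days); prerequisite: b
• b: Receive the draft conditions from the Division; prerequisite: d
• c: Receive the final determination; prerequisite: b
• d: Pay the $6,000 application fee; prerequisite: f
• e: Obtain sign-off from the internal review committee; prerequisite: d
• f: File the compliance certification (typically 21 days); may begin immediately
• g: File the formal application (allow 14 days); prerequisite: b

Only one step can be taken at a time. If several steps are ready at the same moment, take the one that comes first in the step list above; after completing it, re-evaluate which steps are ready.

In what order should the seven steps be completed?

f has no prerequisites → f first.
Next only d has its prerequisites met → d.
b and e are both available; b is listed earlier → b.
a, c, e and g are all available; a is listed earlier → a.
c, e and g are all available; c is listed earlier → c.
e and g are both available; e is listed earlier → e.
Next only g has its prerequisites met → g.

f → d → b → a → c → e → g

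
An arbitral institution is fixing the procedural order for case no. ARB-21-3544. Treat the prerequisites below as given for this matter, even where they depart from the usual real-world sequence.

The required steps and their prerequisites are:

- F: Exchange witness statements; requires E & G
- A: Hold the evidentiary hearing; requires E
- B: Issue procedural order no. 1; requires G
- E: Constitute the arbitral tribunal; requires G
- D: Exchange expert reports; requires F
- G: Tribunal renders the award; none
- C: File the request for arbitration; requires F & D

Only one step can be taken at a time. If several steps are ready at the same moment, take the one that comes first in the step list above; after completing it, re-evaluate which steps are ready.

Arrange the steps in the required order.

G → B → E → F → A → D → C

G has no prerequisites → G first.
Ready: B and E. B is listed earlier → B.
That leaves E as the only ready step → E.
Ready: F and A. F is listed earlier → F.
D now also ready, so the ready set is {A, D}; A is listed earlier → A.
D needed F, now all done → D.
Next only C has its prerequisites met → C.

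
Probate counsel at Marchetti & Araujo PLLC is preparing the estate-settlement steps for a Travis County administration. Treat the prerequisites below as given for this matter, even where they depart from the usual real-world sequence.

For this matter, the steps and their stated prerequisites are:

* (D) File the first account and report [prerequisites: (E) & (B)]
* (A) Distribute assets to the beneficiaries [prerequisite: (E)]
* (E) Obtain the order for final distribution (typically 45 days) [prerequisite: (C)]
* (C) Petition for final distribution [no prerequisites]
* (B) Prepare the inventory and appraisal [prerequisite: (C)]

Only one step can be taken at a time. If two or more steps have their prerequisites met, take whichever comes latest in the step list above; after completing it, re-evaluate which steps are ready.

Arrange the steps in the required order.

(C), (B), (E), (A), (D)

(C) has no prerequisites → (C) first.
Now (B) and (E) have their prerequisites met. (B) is listed later, so (B) next.
(E) needed (C), now all done → (E).
Now (A) and (D) have their prerequisites met. (A) is listed later, so (A) next.
That leaves (D) as the only ready step → (D).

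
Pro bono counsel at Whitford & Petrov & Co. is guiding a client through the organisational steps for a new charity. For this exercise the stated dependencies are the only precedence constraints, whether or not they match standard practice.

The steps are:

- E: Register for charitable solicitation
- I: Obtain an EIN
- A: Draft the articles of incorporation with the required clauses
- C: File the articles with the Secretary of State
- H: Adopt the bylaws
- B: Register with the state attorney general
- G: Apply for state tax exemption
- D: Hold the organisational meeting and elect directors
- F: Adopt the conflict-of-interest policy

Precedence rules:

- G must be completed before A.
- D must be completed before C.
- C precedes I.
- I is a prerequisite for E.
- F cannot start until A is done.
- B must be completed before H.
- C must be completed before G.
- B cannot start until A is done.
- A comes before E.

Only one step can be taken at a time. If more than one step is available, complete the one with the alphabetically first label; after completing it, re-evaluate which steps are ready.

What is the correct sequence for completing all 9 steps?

D, C, G, A, B, F, H, I, E

D is the only step with nothing outstanding, so it goes first.
C needed D, now all done → C.
Now G and I have their prerequisites met. G has the earlier label, so G next.
A and I are both available; A has the earlier label → A.
B and F now also ready, so the ready set is {B, F, I}; B has the earlier label → B.
H now also ready, so the ready set is {F, H, I}; F has the earlier label → F.
Now H and I have their prerequisites met. H has the earlier label, so H next.
I needed C, now all done → I.
Next only E has its prerequisites met → E.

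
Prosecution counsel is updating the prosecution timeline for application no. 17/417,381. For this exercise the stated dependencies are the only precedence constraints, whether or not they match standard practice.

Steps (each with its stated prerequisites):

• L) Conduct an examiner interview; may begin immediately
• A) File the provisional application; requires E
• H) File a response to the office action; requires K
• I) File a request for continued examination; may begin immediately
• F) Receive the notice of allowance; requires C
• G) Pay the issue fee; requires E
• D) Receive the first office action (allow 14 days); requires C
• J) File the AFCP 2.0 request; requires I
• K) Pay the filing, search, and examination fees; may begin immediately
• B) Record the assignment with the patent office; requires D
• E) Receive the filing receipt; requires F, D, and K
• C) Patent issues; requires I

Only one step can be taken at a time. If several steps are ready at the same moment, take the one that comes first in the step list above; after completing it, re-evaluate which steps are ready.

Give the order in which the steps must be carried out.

Nothing is required for L, I and K. L is listed earlier → L first.
I and K are both available; I is listed earlier → I.
Ready: J, K and C. J is listed earlier → J.
K and C are both available; K is listed earlier → K.
H now also ready, so the ready set is {H, C}; H is listed earlier → H.
C needed I, now all done → C.
Now F and D have their prerequisites met. F is listed earlier, so F next.
Next only D has its prerequisites met → D.
Ready: B and E. B is listed earlier → B.
Next only E has its prerequisites met → E.
Ready: A and G. A is listed earlier → A.
G needed E, now all done → G.

L I J K H C F D B E A G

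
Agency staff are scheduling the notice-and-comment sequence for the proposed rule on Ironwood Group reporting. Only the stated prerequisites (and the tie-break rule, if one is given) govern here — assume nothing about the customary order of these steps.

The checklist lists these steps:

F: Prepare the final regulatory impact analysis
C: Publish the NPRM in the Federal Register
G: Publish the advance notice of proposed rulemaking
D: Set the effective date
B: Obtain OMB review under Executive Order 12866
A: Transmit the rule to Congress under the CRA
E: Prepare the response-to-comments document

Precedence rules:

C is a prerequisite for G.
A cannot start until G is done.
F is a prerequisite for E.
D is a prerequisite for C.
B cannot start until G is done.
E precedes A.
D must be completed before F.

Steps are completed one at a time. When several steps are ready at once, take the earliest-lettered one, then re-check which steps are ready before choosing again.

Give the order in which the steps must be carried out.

D → C → F → E → G → A → B

D has no prerequisites → D first.
C and F are both available; C has the earlier label → C.
Ready: F and G. F has the earlier label → F.
Ready: E and G. E has the earlier label → E.
G needed C, now all done → G.
Now A and B have their prerequisites met. A has the earlier label, so A next.
That leaves B as the only ready step → B.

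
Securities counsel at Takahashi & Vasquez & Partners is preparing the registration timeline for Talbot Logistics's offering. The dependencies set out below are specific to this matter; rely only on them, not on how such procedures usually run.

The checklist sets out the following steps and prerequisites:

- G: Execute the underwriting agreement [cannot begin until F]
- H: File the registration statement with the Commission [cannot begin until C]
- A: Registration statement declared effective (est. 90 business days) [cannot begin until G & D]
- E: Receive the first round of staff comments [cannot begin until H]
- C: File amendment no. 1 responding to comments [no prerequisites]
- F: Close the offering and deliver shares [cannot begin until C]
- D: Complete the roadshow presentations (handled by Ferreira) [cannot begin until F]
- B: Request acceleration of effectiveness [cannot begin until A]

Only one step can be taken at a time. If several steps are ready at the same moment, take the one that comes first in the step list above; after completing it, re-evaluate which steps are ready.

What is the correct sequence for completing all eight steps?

Only C has no prerequisites, so it is first.
Ready: H and F. H is listed earlier → H.
E and F are both available; E is listed earlier → E.
That leaves F as the only ready step → F.
Ready: G and D. G is listed earlier → G.
D needed F, now all done → D.
A needed G and D, now all done → A.
That leaves B as the only ready step → B.

C H E F G D A B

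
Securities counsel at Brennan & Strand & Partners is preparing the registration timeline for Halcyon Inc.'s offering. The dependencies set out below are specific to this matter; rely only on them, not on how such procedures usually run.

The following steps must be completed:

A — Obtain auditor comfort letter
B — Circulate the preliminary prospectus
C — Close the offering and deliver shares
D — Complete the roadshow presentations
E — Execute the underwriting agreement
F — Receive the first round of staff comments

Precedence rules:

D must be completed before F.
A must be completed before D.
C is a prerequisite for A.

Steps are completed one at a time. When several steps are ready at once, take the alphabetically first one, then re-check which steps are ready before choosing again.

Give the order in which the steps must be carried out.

B, C and E have no prerequisites; B has the earlier label, so B is first.
Ready: C and E. C has the earlier label → C.
A now also ready, so the ready set is {A, E}; A has the earlier label → A.
D now also ready, so the ready set is {D, E}; D has the earlier label → D.
F now also ready, so the ready set is {E, F}; E has the earlier label → E.
F needed D, now all done → F.

B C A D E F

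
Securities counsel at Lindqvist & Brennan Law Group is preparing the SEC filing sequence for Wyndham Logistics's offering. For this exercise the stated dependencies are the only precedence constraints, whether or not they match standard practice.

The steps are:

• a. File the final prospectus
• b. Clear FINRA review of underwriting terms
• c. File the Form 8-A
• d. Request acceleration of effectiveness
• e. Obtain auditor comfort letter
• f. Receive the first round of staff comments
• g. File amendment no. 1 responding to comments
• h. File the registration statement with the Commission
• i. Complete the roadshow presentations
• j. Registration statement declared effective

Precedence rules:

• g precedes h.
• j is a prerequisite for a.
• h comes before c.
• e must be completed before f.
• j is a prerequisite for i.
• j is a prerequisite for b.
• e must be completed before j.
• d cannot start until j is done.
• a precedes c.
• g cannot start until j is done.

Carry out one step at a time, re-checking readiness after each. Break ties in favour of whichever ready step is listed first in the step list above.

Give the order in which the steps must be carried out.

e, f, j, a, b, d, g, h, c, i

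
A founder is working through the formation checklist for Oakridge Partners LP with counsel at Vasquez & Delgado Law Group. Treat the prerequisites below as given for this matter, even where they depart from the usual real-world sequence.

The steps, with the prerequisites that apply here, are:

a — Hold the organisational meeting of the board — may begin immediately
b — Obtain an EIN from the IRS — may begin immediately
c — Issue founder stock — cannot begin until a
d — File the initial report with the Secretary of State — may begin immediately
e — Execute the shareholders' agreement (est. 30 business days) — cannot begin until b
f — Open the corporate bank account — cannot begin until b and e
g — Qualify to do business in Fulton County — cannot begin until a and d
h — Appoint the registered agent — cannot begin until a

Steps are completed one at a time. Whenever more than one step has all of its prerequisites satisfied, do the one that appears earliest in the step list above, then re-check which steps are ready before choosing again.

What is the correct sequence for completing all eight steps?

a, b and d have no prerequisites; a is listed earlier, so a is first.
Ready: b, c, d and h. b is listed earlier → b.
c, d, e and h are all available; c is listed earlier → c.
Ready: d, e and h. d is listed earlier → d.
g now also ready, so the ready set is {e, g, h}; e is listed earlier → e.
f, g and h are all available; f is listed earlier → f.
g and h are both available; g is listed earlier → g.
That leaves h as the only ready step → h.

a, b, c, d, e, f, g, h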